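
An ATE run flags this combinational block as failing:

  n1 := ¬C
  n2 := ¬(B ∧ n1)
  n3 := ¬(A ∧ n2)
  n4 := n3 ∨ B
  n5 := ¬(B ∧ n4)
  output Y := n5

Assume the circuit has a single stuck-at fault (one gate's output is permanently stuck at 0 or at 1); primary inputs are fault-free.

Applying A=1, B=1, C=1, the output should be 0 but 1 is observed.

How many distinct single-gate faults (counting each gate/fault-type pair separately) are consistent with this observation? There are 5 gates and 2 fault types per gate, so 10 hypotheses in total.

Fault-free: n1=0, n2=1, n3=0, n4=1, n5=0 → 0. Observed 1.
  n1 stuck-at-0: output 0 ✗
  n1 stuck-at-1: output 0 ✗
  n2 stuck-at-0: output 0 ✗
  n2 stuck-at-1: output 0 ✗
  n3 stuck-at-0: output 0 ✗
  n3 stuck-at-1: output 0 ✗
  n4 stuck-at-0: output 1 ✓
  n4 stuck-at-1: output 0 ✗
  n5 stuck-at-0: output 0 ✗
  n5 stuck-at-1: output 1 ✓
Consistent faults: {n4 stuck-at-0, n5 stuck-at-1} — 2 in all.

2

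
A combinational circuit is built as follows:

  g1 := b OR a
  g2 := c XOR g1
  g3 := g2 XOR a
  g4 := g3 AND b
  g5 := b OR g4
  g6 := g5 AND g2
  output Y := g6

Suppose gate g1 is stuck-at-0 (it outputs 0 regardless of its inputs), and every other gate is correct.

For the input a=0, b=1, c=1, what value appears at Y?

Propagate with g1 forced: g1=0 [stuck-at-0], g2=1, g3=1, g4=1, g5=1, g6=1.
So Y = 1. (Without the fault it would be 0.)

1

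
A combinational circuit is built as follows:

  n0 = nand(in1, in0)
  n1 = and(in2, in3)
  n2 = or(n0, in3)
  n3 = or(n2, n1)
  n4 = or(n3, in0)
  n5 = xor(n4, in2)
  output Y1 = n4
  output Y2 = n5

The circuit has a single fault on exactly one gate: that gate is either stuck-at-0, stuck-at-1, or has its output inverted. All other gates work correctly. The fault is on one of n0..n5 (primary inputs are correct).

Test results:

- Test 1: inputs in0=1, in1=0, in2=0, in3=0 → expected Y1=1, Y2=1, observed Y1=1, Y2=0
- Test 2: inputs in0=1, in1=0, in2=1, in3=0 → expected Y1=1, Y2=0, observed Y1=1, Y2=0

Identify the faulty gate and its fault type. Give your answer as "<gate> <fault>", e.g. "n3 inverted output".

n5 stuck-at-0

Fault-free values for test 1 (in0=1, in1=0, in2=0, in3=0): n0=1, n1=0, n2=1, n3=1, n4=1, n5=1, giving Y1=1, Y2=1. Observed Y1=1, Y2=0.
Test 1: faults giving observed Y1=1, Y2=0 are {n5 stuck-at-0, n5 inverted output}.
Test 2 (in0=1, in1=0, in2=1, in3=0): fault-free n0=1, n1=0, n2=1, n3=1, n4=1, n5=0 → Y1=1, Y2=0; observed Y1=1, Y2=0. Eliminates n5 inverted output.
Only n5 stuck-at-0 is consistent with every test.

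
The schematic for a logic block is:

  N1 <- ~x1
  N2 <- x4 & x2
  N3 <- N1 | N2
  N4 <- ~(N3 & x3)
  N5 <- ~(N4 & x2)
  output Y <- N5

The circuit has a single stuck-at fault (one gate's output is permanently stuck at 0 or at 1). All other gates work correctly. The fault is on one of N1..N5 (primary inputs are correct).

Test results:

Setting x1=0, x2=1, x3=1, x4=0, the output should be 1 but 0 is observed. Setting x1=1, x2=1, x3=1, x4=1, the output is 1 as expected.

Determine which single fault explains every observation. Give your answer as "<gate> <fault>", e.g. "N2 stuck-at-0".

N1 stuck-at-0

Fault-free values for test 1 (x1=0, x2=1, x3=1, x4=0): N1=1, N2=0, N3=1, N4=0, N5=1, giving Y=1. Observed 0.
Test 1: faults giving observed 0 are {N1 stuck-at-0, N3 stuck-at-0, N4 stuck-at-1, N5 stuck-at-0}.
Test 2 (x1=1, x2=1, x3=1, x4=1): fault-free N1=0, N2=1, N3=1, N4=0, N5=1 → 1; observed 1. Eliminates N3 stuck-at-0, N4 stuck-at-1, N5 stuck-at-0.
Only N1 stuck-at-0 is consistent with every test.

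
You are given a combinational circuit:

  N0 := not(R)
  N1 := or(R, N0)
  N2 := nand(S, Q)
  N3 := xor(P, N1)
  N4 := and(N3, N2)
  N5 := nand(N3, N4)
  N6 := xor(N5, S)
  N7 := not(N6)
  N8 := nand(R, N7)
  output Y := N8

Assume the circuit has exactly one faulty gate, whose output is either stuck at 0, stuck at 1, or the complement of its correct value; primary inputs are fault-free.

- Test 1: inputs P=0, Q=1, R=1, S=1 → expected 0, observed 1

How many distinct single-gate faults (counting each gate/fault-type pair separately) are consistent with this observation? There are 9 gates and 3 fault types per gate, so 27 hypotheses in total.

12

Fault-free: N0=0, N1=1, N2=0, N3=1, N4=0, N5=1, N6=0, N7=1, N8=0 → 0. Observed 1.
  N0: none of the 3 fault types match ✗
  N1: none of the 3 fault types match ✗
  N2: stuck-at-1, inverted output ✓; others ✗
  N3: none of the 3 fault types match ✗
  N4: stuck-at-1, inverted output ✓; others ✗
  N5: stuck-at-0, inverted output ✓; others ✗
  N6: stuck-at-1, inverted output ✓; others ✗
  N7: stuck-at-0, inverted output ✓; others ✗
  N8: stuck-at-1, inverted output ✓; others ✗
Consistent faults: {N2 stuck-at-1, N2 inverted output, N4 stuck-at-1, N4 inverted output, N5 stuck-at-0, N5 inverted output, N6 stuck-at-1, N6 inverted output, N7 stuck-at-0, N7 inverted output, N8 stuck-at-1, N8 inverted output} — 12 in all.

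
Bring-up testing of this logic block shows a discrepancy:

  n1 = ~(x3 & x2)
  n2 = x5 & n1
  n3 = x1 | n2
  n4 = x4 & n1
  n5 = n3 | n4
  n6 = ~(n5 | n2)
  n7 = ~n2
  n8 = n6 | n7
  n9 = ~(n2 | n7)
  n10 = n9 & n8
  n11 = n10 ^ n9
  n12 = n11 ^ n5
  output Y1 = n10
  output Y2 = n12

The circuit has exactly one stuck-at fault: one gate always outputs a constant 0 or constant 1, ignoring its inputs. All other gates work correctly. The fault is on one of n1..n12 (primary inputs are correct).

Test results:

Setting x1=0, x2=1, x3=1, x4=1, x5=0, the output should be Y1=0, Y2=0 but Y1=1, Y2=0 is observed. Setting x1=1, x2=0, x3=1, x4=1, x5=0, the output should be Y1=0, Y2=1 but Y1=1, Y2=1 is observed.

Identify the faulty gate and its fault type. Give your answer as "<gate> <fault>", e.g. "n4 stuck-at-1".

n9 stuck-at-1

Fault-free values for test 1 (x1=0, x2=1, x3=1, x4=1, x5=0): n1=0, n2=0, n3=0, n4=0, n5=0, n6=1, n7=1, n8=1, n9=0, n10=0, n11=0, n12=0, giving Y1=0, Y2=0. Observed Y1=1, Y2=0.
Test 1: faults giving observed Y1=1, Y2=0 are {n7 stuck-at-0, n9 stuck-at-1}.
Test 2 (x1=1, x2=0, x3=1, x4=1, x5=0): fault-free n1=1, n2=0, n3=1, n4=1, n5=1, n6=0, n7=1, n8=1, n9=0, n10=0, n11=0, n12=1 → Y1=0, Y2=1; observed Y1=1, Y2=1. Eliminates n7 stuck-at-0.
Only n9 stuck-at-1 is consistent with every test.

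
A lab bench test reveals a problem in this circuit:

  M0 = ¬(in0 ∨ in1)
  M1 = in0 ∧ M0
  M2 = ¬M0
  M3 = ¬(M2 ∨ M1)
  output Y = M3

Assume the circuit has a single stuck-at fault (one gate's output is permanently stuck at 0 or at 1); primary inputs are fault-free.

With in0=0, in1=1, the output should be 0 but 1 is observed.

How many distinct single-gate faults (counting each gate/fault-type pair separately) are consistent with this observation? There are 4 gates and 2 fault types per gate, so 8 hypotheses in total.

Fault-free: M0=0, M1=0, M2=1, M3=0 → 0. Observed 1.
  M0 stuck-at-0: output 0 ✗
  M0 stuck-at-1: output 1 ✓
  M1 stuck-at-0: output 0 ✗
  M1 stuck-at-1: output 0 ✗
  M2 stuck-at-0: output 1 ✓
  M2 stuck-at-1: output 0 ✗
  M3 stuck-at-0: output 0 ✗
  M3 stuck-at-1: output 1 ✓
Consistent faults: {M0 stuck-at-1, M2 stuck-at-0, M3 stuck-at-1} — 3 in all.

3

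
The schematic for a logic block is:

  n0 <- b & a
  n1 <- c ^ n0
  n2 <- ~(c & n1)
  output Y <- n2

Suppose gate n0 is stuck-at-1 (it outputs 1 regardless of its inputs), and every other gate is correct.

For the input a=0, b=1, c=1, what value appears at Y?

Propagate with n0 forced: n0=1 [stuck-at-1], n1=0, n2=1.
So Y = 1. (Without the fault it would be 0.)

1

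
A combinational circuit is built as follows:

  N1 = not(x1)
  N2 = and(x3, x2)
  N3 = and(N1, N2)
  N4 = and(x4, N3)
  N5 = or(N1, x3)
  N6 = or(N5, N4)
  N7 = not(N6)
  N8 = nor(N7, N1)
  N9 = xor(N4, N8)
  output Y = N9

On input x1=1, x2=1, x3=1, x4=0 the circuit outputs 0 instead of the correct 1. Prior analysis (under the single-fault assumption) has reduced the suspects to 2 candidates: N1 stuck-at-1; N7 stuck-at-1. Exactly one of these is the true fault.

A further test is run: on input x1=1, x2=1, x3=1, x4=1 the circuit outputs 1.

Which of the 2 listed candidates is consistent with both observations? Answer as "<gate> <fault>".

Evaluate each candidate on input x1=1, x2=1, x3=1, x4=1:
  N1 stuck-at-1: N1=1 [stuck-at-1], N2=1, N3=1, N4=1, N5=1, N6=1, N7=0, N8=0, N9=1 → 1 — matches
  N7 stuck-at-1: N1=0, N2=1, N3=0, N4=0, N5=1, N6=1, N7=1 [stuck-at-1], N8=0, N9=0 → 0 — eliminated
Only N1 stuck-at-1 reproduces the observed 1.

N1 stuck-at-1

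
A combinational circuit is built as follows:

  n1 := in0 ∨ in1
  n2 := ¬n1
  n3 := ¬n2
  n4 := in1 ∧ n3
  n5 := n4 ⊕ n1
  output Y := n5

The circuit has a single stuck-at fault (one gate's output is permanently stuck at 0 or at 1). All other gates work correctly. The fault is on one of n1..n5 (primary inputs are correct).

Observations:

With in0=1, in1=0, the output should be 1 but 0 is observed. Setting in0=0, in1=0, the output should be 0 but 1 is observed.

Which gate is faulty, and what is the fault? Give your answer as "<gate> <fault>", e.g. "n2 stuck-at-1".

n4 stuck-at-1

Fault-free values for test 1 (in0=1, in1=0): n1=1, n2=0, n3=1, n4=0, n5=1, giving Y=1. Observed 0.
Test 1: faults giving observed 0 are {n1 stuck-at-0, n4 stuck-at-1, n5 stuck-at-0}.
Test 2 (in0=0, in1=0): fault-free n1=0, n2=1, n3=0, n4=0, n5=0 → 0; observed 1. Eliminates n1 stuck-at-0, n5 stuck-at-0.
Only n4 stuck-at-1 is consistent with every test.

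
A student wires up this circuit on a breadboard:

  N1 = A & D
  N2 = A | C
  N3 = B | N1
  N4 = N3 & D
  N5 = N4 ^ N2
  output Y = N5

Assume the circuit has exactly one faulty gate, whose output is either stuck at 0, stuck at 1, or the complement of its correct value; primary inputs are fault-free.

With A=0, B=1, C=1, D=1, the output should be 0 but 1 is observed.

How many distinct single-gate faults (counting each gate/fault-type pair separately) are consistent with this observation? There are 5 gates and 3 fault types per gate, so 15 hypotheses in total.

8

Fault-free: N1=0, N2=1, N3=1, N4=1, N5=0 → 0. Observed 1.
  N1: none of the 3 fault types match ✗
  N2: stuck-at-0, inverted output ✓; others ✗
  N3: stuck-at-0, inverted output ✓; others ✗
  N4: stuck-at-0, inverted output ✓; others ✗
  N5: stuck-at-1, inverted output ✓; others ✗
Consistent faults: {N2 stuck-at-0, N2 inverted output, N3 stuck-at-0, N3 inverted output, N4 stuck-at-0, N4 inverted output, N5 stuck-at-1, N5 inverted output} — 8 in all.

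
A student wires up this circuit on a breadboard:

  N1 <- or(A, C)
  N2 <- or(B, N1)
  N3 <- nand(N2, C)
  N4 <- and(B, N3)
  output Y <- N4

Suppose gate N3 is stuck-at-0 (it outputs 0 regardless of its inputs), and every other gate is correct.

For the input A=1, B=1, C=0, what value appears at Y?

0

Propagate with N3 forced: N1=1, N2=1, N3=0 [stuck-at-0], N4=0.
So Y = 0. (Without the fault it would be 1.)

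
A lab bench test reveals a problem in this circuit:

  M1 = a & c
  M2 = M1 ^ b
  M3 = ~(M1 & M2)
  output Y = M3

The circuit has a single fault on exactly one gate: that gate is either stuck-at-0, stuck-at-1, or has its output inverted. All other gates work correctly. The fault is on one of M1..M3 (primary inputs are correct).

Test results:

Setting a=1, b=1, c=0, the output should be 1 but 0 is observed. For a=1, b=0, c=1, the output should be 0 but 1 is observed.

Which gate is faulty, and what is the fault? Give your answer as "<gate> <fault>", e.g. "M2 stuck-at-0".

Fault-free values for test 1 (a=1, b=1, c=0): M1=0, M2=1, M3=1, giving Y=1. Observed 0.
Test 1: faults giving observed 0 are {M3 stuck-at-0, M3 inverted output}.
Test 2 (a=1, b=0, c=1): fault-free M1=1, M2=1, M3=0 → 0; observed 1. Eliminates M3 stuck-at-0.
Only M3 inverted output is consistent with every test.

M3 inverted output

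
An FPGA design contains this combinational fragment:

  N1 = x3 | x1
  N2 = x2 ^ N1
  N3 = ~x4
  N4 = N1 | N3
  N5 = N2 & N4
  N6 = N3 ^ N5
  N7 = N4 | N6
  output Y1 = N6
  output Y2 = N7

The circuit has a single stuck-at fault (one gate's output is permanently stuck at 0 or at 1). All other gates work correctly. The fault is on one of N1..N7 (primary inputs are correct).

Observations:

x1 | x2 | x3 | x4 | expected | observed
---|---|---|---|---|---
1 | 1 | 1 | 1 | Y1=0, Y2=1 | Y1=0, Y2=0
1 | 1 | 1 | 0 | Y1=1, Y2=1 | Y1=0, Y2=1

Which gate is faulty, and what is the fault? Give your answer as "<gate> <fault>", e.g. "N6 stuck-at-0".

Fault-free values for test 1 (x1=1, x2=1, x3=1, x4=1): N1=1, N2=0, N3=0, N4=1, N5=0, N6=0, N7=1, giving Y1=0, Y2=1. Observed Y1=0, Y2=0.
Test 1: faults giving observed Y1=0, Y2=0 are {N1 stuck-at-0, N4 stuck-at-0, N7 stuck-at-0}.
Test 2 (x1=1, x2=1, x3=1, x4=0): fault-free N1=1, N2=0, N3=1, N4=1, N5=0, N6=1, N7=1 → Y1=1, Y2=1; observed Y1=0, Y2=1. Eliminates N4 stuck-at-0, N7 stuck-at-0.
Only N1 stuck-at-0 is consistent with every test.

N1 stuck-at-0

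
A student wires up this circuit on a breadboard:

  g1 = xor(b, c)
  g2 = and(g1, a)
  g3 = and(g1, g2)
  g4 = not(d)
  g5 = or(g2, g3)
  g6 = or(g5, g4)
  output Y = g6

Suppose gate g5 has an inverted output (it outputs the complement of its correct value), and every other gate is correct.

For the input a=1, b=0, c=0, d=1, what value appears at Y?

Propagate with g5 forced: g1=0, g2=0, g3=0, g4=0, g5=1 [inverted output], g6=1.
So Y = 1. (Without the fault it would be 0.)

1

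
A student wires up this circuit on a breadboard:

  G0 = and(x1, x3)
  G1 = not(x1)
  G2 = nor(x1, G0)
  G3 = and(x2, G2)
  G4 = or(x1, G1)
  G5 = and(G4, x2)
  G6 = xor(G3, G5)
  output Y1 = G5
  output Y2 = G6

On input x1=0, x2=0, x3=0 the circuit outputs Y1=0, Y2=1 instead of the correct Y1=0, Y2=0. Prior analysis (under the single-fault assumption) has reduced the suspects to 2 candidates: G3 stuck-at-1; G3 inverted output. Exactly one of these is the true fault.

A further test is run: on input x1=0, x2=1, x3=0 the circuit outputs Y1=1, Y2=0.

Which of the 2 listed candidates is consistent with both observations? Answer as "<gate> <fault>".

Evaluate each candidate on input x1=0, x2=1, x3=0:
  G3 stuck-at-1: G0=0, G1=1, G2=1, G3=1 [stuck-at-1], G4=1, G5=1, G6=0 → Y1=1, Y2=0 — matches
  G3 inverted output: G0=0, G1=1, G2=1, G3=0 [inverted output], G4=1, G5=1, G6=1 → Y1=1, Y2=1 — eliminated
Only G3 stuck-at-1 reproduces the observed Y1=1, Y2=0.

G3 stuck-at-1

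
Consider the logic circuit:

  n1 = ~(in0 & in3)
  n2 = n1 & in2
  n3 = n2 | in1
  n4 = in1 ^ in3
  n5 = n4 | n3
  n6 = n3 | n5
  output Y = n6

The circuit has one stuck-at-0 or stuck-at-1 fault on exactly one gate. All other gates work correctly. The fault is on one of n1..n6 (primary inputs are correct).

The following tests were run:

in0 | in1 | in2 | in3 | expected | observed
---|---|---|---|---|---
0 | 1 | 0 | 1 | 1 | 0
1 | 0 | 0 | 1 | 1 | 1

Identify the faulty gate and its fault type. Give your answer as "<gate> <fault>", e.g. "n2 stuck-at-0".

Fault-free values for test 1 (in0=0, in1=1, in2=0, in3=1): n1=1, n2=0, n3=1, n4=0, n5=1, n6=1, giving Y=1. Observed 0.
Test 1: faults giving observed 0 are {n3 stuck-at-0, n6 stuck-at-0}.
Test 2 (in0=1, in1=0, in2=0, in3=1): fault-free n1=0, n2=0, n3=0, n4=1, n5=1, n6=1 → 1; observed 1. Eliminates n6 stuck-at-0.
Only n3 stuck-at-0 is consistent with every test.

n3 stuck-at-0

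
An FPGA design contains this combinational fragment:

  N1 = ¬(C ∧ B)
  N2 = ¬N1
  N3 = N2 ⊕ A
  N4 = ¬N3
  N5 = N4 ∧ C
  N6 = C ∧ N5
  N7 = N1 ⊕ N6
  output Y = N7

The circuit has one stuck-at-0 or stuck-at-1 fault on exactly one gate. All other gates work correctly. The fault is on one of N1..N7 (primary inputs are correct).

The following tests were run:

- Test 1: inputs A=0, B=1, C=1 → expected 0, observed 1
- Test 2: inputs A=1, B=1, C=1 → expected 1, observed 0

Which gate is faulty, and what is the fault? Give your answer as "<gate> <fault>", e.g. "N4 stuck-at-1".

N2 stuck-at-0

Fault-free values for test 1 (A=0, B=1, C=1): N1=0, N2=1, N3=1, N4=0, N5=0, N6=0, N7=0, giving Y=0. Observed 1.
Test 1: faults giving observed 1 are {N2 stuck-at-0, N3 stuck-at-0, N4 stuck-at-1, N5 stuck-at-1, N6 stuck-at-1, N7 stuck-at-1}.
Test 2 (A=1, B=1, C=1): fault-free N1=0, N2=1, N3=0, N4=1, N5=1, N6=1, N7=1 → 1; observed 0. Eliminates N3 stuck-at-0, N4 stuck-at-1, N5 stuck-at-1, N6 stuck-at-1, N7 stuck-at-1.
Only N2 stuck-at-0 is consistent with every test.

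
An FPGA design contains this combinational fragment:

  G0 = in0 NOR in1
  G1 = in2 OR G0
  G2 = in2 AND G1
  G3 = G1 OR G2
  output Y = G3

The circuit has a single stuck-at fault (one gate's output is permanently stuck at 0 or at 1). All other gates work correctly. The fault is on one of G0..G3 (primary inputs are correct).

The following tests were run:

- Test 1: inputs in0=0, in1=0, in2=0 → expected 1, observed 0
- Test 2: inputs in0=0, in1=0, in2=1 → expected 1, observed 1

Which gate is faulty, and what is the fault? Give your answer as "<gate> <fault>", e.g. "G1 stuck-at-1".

Fault-free values for test 1 (in0=0, in1=0, in2=0): G0=1, G1=1, G2=0, G3=1, giving Y=1. Observed 0.
Test 1: faults giving observed 0 are {G0 stuck-at-0, G1 stuck-at-0, G3 stuck-at-0}.
Test 2 (in0=0, in1=0, in2=1): fault-free G0=1, G1=1, G2=1, G3=1 → 1; observed 1. Eliminates G1 stuck-at-0, G3 stuck-at-0.
Only G0 stuck-at-0 is consistent with every test.

G0 stuck-at-0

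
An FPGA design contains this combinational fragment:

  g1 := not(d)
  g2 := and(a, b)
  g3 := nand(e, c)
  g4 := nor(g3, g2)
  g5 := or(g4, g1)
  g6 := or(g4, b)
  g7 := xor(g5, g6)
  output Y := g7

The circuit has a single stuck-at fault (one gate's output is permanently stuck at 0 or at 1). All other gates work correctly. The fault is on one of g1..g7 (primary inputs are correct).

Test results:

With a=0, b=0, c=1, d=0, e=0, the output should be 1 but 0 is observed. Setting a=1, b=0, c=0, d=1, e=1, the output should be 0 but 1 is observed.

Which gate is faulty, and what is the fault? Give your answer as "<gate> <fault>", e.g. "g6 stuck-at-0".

Fault-free values for test 1 (a=0, b=0, c=1, d=0, e=0): g1=1, g2=0, g3=1, g4=0, g5=1, g6=0, g7=1, giving Y=1. Observed 0.
Test 1: faults giving observed 0 are {g1 stuck-at-0, g3 stuck-at-0, g4 stuck-at-1, g5 stuck-at-0, g6 stuck-at-1, g7 stuck-at-0}.
Test 2 (a=1, b=0, c=0, d=1, e=1): fault-free g1=0, g2=0, g3=1, g4=0, g5=0, g6=0, g7=0 → 0; observed 1. Eliminates g1 stuck-at-0, g3 stuck-at-0, g4 stuck-at-1, g5 stuck-at-0, g7 stuck-at-0.
Only g6 stuck-at-1 is consistent with every test.

g6 stuck-at-1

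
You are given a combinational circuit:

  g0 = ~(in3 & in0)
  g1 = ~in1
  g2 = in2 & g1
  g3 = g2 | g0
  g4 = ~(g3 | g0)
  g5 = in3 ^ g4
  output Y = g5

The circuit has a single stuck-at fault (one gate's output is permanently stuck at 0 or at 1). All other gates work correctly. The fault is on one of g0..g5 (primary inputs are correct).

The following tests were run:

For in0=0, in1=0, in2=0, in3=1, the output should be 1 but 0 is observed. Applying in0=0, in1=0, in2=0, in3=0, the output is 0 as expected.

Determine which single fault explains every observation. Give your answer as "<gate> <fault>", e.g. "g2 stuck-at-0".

Fault-free values for test 1 (in0=0, in1=0, in2=0, in3=1): g0=1, g1=1, g2=0, g3=1, g4=0, g5=1, giving Y=1. Observed 0.
Test 1: faults giving observed 0 are {g0 stuck-at-0, g4 stuck-at-1, g5 stuck-at-0}.
Test 2 (in0=0, in1=0, in2=0, in3=0): fault-free g0=1, g1=1, g2=0, g3=1, g4=0, g5=0 → 0; observed 0. Eliminates g0 stuck-at-0, g4 stuck-at-1.
Only g5 stuck-at-0 is consistent with every test.

g5 stuck-at-0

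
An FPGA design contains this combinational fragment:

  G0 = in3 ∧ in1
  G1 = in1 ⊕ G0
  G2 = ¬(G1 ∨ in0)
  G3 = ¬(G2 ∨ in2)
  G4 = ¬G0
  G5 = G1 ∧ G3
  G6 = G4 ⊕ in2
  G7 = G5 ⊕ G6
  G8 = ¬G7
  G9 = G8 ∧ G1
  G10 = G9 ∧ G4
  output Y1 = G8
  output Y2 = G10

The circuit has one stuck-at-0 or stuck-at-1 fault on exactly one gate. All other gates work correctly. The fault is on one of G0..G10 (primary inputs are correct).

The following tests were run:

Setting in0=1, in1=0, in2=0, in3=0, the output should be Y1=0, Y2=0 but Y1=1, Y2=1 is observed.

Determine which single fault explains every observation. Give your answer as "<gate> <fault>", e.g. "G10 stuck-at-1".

Fault-free values for test 1 (in0=1, in1=0, in2=0, in3=0): G0=0, G1=0, G2=0, G3=1, G4=1, G5=0, G6=1, G7=1, G8=0, G9=0, G10=0, giving Y1=0, Y2=0. Observed Y1=1, Y2=1.
Test 1: faults giving observed Y1=1, Y2=1 are {G1 stuck-at-1}.
Only G1 stuck-at-1 is consistent with every test.

G1 stuck-at-1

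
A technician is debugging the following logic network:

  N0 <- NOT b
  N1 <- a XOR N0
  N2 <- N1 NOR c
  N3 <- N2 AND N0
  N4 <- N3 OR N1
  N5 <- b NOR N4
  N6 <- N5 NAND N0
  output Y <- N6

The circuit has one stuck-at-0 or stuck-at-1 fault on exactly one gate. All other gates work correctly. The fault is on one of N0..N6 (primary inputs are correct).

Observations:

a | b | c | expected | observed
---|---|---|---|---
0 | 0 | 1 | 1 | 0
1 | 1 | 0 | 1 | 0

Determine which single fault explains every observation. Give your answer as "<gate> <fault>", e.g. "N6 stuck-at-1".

Fault-free values for test 1 (a=0, b=0, c=1): N0=1, N1=1, N2=0, N3=0, N4=1, N5=0, N6=1, giving Y=1. Observed 0.
Test 1: faults giving observed 0 are {N1 stuck-at-0, N4 stuck-at-0, N5 stuck-at-1, N6 stuck-at-0}.
Test 2 (a=1, b=1, c=0): fault-free N0=0, N1=1, N2=0, N3=0, N4=1, N5=0, N6=1 → 1; observed 0. Eliminates N1 stuck-at-0, N4 stuck-at-0, N5 stuck-at-1.
Only N6 stuck-at-0 is consistent with every test.

N6 stuck-at-0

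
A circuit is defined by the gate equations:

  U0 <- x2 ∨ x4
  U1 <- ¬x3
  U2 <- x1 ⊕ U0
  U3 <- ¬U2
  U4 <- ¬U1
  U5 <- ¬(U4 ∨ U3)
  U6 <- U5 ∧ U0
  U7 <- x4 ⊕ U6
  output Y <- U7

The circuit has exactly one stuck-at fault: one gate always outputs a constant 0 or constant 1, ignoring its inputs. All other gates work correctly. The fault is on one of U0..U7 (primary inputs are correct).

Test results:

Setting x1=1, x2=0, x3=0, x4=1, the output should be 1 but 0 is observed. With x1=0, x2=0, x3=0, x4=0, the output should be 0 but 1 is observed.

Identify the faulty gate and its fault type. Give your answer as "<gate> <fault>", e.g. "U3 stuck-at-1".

Fault-free values for test 1 (x1=1, x2=0, x3=0, x4=1): U0=1, U1=1, U2=0, U3=1, U4=0, U5=0, U6=0, U7=1, giving Y=1. Observed 0.
Test 1: faults giving observed 0 are {U2 stuck-at-1, U3 stuck-at-0, U5 stuck-at-1, U6 stuck-at-1, U7 stuck-at-0}.
Test 2 (x1=0, x2=0, x3=0, x4=0): fault-free U0=0, U1=1, U2=0, U3=1, U4=0, U5=0, U6=0, U7=0 → 0; observed 1. Eliminates U2 stuck-at-1, U3 stuck-at-0, U5 stuck-at-1, U7 stuck-at-0.
Only U6 stuck-at-1 is consistent with every test.

U6 stuck-at-1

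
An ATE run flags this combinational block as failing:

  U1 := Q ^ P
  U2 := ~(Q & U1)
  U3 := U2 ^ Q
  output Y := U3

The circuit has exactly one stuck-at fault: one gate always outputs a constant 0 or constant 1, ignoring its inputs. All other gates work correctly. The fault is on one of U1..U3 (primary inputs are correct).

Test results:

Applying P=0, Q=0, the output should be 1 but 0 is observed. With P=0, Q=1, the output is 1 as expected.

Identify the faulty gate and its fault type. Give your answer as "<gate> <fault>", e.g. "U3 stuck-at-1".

U2 stuck-at-0

Fault-free values for test 1 (P=0, Q=0): U1=0, U2=1, U3=1, giving Y=1. Observed 0.
Test 1: faults giving observed 0 are {U2 stuck-at-0, U3 stuck-at-0}.
Test 2 (P=0, Q=1): fault-free U1=1, U2=0, U3=1 → 1; observed 1. Eliminates U3 stuck-at-0.
Only U2 stuck-at-0 is consistent with every test.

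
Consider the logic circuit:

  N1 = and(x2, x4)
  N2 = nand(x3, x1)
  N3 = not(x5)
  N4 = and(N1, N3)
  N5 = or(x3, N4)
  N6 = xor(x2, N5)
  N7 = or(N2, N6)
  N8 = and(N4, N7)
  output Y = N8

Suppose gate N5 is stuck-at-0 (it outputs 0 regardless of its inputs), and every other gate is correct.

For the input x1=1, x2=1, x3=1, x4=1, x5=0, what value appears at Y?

1

Propagate with N5 forced: N1=1, N2=0, N3=1, N4=1, N5=0 [stuck-at-0], N6=1, N7=1, N8=1.
So Y = 1. (Without the fault it would be 0.)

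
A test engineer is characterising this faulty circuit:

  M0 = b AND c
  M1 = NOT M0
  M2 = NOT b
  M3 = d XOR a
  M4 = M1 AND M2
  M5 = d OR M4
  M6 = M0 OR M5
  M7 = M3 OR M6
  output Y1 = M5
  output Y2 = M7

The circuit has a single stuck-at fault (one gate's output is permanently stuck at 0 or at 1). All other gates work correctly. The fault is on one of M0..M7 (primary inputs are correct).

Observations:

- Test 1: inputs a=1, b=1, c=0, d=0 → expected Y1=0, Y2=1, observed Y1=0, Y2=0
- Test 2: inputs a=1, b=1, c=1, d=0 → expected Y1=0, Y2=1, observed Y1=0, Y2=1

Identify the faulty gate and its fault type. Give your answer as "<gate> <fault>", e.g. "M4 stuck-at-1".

M3 stuck-at-0

Fault-free values for test 1 (a=1, b=1, c=0, d=0): M0=0, M1=1, M2=0, M3=1, M4=0, M5=0, M6=0, M7=1, giving Y1=0, Y2=1. Observed Y1=0, Y2=0.
Test 1: faults giving observed Y1=0, Y2=0 are {M3 stuck-at-0, M7 stuck-at-0}.
Test 2 (a=1, b=1, c=1, d=0): fault-free M0=1, M1=0, M2=0, M3=1, M4=0, M5=0, M6=1, M7=1 → Y1=0, Y2=1; observed Y1=0, Y2=1. Eliminates M7 stuck-at-0.
Only M3 stuck-at-0 is consistent with every test.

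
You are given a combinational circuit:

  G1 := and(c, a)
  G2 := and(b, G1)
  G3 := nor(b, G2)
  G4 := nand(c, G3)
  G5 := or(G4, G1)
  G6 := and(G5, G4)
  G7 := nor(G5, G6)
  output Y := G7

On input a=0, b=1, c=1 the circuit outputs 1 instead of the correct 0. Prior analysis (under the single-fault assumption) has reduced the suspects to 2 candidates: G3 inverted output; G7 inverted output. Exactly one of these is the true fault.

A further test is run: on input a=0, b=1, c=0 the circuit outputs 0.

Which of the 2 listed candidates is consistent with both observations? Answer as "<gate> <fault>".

G3 inverted output

Evaluate each candidate on input a=0, b=1, c=0:
  G3 inverted output: G1=0, G2=0, G3=1 [inverted output], G4=1, G5=1, G6=1, G7=0 → 0 — matches
  G7 inverted output: G1=0, G2=0, G3=0, G4=1, G5=1, G6=1, G7=1 [inverted output] → 1 — eliminated
Only G3 inverted output reproduces the observed 0.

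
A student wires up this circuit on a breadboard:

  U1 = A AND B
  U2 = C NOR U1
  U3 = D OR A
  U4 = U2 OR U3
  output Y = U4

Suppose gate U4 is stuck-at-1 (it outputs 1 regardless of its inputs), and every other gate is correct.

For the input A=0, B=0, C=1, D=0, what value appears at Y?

1

Propagate with U4 forced: U1=0, U2=0, U3=0, U4=1 [stuck-at-1].
So Y = 1. (Without the fault it would be 0.)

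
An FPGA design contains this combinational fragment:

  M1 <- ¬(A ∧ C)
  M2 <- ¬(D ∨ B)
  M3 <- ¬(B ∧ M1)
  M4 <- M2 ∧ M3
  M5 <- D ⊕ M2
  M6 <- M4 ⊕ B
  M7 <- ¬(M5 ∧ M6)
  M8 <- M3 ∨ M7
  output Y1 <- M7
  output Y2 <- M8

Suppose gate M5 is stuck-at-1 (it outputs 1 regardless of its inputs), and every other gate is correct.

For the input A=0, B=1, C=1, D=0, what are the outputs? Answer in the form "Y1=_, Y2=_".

Propagate with M5 forced: M1=1, M2=0, M3=0, M4=0, M5=1 [stuck-at-1], M6=1, M7=0, M8=0.
So the outputs are Y1=0, Y2=0. (Without the fault they would be Y1=1, Y2=1.)

Y1=0, Y2=0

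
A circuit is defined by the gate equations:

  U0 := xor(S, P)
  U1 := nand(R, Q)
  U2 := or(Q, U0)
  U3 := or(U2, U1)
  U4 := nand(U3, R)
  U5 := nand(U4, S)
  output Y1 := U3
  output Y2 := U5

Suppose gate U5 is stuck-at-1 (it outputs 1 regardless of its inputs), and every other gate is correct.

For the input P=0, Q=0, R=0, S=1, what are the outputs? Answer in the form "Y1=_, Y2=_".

Y1=1, Y2=1

Propagate with U5 forced: U0=1, U1=1, U2=1, U3=1, U4=1, U5=1 [stuck-at-1].
So the outputs are Y1=1, Y2=1. (Without the fault they would be Y1=1, Y2=0.)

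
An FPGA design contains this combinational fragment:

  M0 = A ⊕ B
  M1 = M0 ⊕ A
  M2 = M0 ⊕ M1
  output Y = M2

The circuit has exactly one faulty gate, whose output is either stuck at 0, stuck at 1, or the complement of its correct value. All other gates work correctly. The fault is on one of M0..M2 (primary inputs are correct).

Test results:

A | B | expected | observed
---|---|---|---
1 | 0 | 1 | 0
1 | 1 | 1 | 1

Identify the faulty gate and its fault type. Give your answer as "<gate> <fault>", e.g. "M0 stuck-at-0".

Fault-free values for test 1 (A=1, B=0): M0=1, M1=0, M2=1, giving Y=1. Observed 0.
Test 1: faults giving observed 0 are {M1 stuck-at-1, M1 inverted output, M2 stuck-at-0, M2 inverted output}.
Test 2 (A=1, B=1): fault-free M0=0, M1=1, M2=1 → 1; observed 1. Eliminates M1 inverted output, M2 stuck-at-0, M2 inverted output.
Only M1 stuck-at-1 is consistent with every test.

M1 stuck-at-1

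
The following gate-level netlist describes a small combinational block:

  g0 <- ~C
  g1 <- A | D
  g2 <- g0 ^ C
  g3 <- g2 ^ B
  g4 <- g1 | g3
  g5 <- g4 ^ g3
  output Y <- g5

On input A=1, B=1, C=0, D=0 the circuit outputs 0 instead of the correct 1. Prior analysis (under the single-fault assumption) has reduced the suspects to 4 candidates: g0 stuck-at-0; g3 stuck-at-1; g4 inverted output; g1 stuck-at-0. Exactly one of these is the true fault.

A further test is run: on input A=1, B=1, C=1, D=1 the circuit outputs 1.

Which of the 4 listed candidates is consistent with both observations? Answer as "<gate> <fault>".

Evaluate each candidate on input A=1, B=1, C=1, D=1:
  g0 stuck-at-0: g0=0 [stuck-at-0], g1=1, g2=1, g3=0, g4=1, g5=1 → 1 — matches
  g3 stuck-at-1: g0=0, g1=1, g2=1, g3=1 [stuck-at-1], g4=1, g5=0 → 0 — eliminated
  g4 inverted output: g0=0, g1=1, g2=1, g3=0, g4=0 [inverted output], g5=0 → 0 — eliminated
  g1 stuck-at-0: g0=0, g1=0 [stuck-at-0], g2=1, g3=0, g4=0, g5=0 → 0 — eliminated
Only g0 stuck-at-0 reproduces the observed 1.

g0 stuck-at-0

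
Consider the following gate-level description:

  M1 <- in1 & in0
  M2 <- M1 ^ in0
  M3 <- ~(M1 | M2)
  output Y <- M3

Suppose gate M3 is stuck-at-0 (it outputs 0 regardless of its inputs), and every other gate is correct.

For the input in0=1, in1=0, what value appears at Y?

Propagate with M3 forced: M1=0, M2=1, M3=0 [stuck-at-0].
So Y = 0. (Same as the fault-free value — the fault is masked on this input.)

0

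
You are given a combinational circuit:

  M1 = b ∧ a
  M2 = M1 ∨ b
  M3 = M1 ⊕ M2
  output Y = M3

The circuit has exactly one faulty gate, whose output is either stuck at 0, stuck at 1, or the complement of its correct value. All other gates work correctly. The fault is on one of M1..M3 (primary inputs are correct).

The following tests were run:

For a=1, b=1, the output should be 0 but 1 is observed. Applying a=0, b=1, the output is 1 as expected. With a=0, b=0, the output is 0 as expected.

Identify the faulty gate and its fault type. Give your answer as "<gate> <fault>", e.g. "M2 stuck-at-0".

Fault-free values for test 1 (a=1, b=1): M1=1, M2=1, M3=0, giving Y=0. Observed 1.
Test 1: faults giving observed 1 are {M1 stuck-at-0, M1 inverted output, M2 stuck-at-0, M2 inverted output, M3 stuck-at-1, M3 inverted output}.
Test 2 (a=0, b=1): fault-free M1=0, M2=1, M3=1 → 1; observed 1. Eliminates M1 inverted output, M2 stuck-at-0, M2 inverted output, M3 inverted output.
Test 3 (a=0, b=0): fault-free M1=0, M2=0, M3=0 → 0; observed 0. Eliminates M3 stuck-at-1.
Only M1 stuck-at-0 is consistent with every test.

M1 stuck-at-0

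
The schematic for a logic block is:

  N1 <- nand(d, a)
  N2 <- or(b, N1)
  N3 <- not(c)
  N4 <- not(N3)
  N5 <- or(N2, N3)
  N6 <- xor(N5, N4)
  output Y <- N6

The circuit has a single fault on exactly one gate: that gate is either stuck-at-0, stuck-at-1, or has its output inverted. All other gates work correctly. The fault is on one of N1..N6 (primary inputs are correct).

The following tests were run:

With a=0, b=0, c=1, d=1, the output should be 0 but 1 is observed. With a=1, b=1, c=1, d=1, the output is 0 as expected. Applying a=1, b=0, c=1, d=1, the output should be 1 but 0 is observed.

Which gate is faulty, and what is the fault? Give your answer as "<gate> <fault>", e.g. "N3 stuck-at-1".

N1 inverted output

Fault-free values for test 1 (a=0, b=0, c=1, d=1): N1=1, N2=1, N3=0, N4=1, N5=1, N6=0, giving Y=0. Observed 1.
Test 1: faults giving observed 1 are {N1 stuck-at-0, N1 inverted output, N2 stuck-at-0, N2 inverted output, N3 stuck-at-1, N3 inverted output, N4 stuck-at-0, N4 inverted output, N5 stuck-at-0, N5 inverted output, N6 stuck-at-1, N6 inverted output}.
Test 2 (a=1, b=1, c=1, d=1): fault-free N1=0, N2=1, N3=0, N4=1, N5=1, N6=0 → 0; observed 0. Eliminates N2 stuck-at-0, N2 inverted output, N3 stuck-at-1, N3 inverted output, N4 stuck-at-0, N4 inverted output, N5 stuck-at-0, N5 inverted output, N6 stuck-at-1, N6 inverted output.
Test 3 (a=1, b=0, c=1, d=1): fault-free N1=0, N2=0, N3=0, N4=1, N5=0, N6=1 → 1; observed 0. Eliminates N1 stuck-at-0.
Only N1 inverted output is consistent with every test.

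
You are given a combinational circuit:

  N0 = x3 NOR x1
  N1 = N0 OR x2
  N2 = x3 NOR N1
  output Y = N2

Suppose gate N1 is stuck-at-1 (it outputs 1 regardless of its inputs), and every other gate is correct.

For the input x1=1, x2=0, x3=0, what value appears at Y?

Propagate with N1 forced: N0=0, N1=1 [stuck-at-1], N2=0.
So Y = 0. (Without the fault it would be 1.)

0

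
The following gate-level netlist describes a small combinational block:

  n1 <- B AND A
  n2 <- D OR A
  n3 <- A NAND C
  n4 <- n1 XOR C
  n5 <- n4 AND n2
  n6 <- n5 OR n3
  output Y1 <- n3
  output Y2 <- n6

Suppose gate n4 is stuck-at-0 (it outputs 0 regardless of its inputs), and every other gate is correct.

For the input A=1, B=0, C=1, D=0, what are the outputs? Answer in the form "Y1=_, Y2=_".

Y1=0, Y2=0

Propagate with n4 forced: n1=0, n2=1, n3=0, n4=0 [stuck-at-0], n5=0, n6=0.
So the outputs are Y1=0, Y2=0. (Without the fault they would be Y1=0, Y2=1.)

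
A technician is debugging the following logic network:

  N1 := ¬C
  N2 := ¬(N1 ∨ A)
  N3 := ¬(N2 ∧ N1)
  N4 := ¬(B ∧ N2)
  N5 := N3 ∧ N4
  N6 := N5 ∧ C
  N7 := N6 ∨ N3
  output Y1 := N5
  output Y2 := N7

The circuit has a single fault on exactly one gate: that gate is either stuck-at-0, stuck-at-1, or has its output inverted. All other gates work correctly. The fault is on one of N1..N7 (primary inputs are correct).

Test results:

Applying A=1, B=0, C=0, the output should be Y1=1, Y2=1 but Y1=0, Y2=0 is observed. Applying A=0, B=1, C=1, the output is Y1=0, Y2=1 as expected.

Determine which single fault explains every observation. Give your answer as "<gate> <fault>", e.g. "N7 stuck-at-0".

N2 stuck-at-1

Fault-free values for test 1 (A=1, B=0, C=0): N1=1, N2=0, N3=1, N4=1, N5=1, N6=0, N7=1, giving Y1=1, Y2=1. Observed Y1=0, Y2=0.
Test 1: faults giving observed Y1=0, Y2=0 are {N2 stuck-at-1, N2 inverted output, N3 stuck-at-0, N3 inverted output}.
Test 2 (A=0, B=1, C=1): fault-free N1=0, N2=1, N3=1, N4=0, N5=0, N6=0, N7=1 → Y1=0, Y2=1; observed Y1=0, Y2=1. Eliminates N2 inverted output, N3 stuck-at-0, N3 inverted output.
Only N2 stuck-at-1 is consistent with every test.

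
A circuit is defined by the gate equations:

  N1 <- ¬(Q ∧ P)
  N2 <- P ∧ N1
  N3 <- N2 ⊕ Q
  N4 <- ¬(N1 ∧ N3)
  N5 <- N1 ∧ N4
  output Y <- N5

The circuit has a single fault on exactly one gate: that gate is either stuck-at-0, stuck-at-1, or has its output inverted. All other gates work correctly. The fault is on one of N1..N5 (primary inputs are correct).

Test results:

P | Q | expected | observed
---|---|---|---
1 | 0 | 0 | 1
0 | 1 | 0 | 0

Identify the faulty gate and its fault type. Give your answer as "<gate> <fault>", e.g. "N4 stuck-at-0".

N2 stuck-at-0

Fault-free values for test 1 (P=1, Q=0): N1=1, N2=1, N3=1, N4=0, N5=0, giving Y=0. Observed 1.
Test 1: faults giving observed 1 are {N2 stuck-at-0, N2 inverted output, N3 stuck-at-0, N3 inverted output, N4 stuck-at-1, N4 inverted output, N5 stuck-at-1, N5 inverted output}.
Test 2 (P=0, Q=1): fault-free N1=1, N2=0, N3=1, N4=0, N5=0 → 0; observed 0. Eliminates N2 inverted output, N3 stuck-at-0, N3 inverted output, N4 stuck-at-1, N4 inverted output, N5 stuck-at-1, N5 inverted output.
Only N2 stuck-at-0 is consistent with every test.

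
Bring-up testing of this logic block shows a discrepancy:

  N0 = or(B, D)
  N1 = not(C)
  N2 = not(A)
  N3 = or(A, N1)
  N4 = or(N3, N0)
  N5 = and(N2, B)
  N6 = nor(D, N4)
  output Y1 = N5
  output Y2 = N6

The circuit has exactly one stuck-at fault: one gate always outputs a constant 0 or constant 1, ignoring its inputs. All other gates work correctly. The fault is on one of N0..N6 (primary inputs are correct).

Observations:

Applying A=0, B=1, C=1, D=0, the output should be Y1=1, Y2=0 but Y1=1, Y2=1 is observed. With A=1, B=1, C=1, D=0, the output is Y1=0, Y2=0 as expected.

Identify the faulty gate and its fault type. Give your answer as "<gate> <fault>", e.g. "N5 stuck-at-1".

Fault-free values for test 1 (A=0, B=1, C=1, D=0): N0=1, N1=0, N2=1, N3=0, N4=1, N5=1, N6=0, giving Y1=1, Y2=0. Observed Y1=1, Y2=1.
Test 1: faults giving observed Y1=1, Y2=1 are {N0 stuck-at-0, N4 stuck-at-0, N6 stuck-at-1}.
Test 2 (A=1, B=1, C=1, D=0): fault-free N0=1, N1=0, N2=0, N3=1, N4=1, N5=0, N6=0 → Y1=0, Y2=0; observed Y1=0, Y2=0. Eliminates N4 stuck-at-0, N6 stuck-at-1.
Only N0 stuck-at-0 is consistent with every test.

N0 stuck-at-0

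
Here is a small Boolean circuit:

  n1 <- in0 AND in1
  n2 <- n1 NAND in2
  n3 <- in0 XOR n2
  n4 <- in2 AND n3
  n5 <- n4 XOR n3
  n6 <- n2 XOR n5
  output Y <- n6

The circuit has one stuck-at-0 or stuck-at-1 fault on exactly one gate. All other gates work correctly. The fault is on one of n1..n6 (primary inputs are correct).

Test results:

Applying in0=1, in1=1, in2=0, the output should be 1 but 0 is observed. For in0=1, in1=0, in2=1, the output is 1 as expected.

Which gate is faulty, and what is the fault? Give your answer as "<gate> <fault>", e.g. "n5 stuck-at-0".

n3 stuck-at-1

Fault-free values for test 1 (in0=1, in1=1, in2=0): n1=1, n2=1, n3=0, n4=0, n5=0, n6=1, giving Y=1. Observed 0.
Test 1: faults giving observed 0 are {n3 stuck-at-1, n4 stuck-at-1, n5 stuck-at-1, n6 stuck-at-0}.
Test 2 (in0=1, in1=0, in2=1): fault-free n1=0, n2=1, n3=0, n4=0, n5=0, n6=1 → 1; observed 1. Eliminates n4 stuck-at-1, n5 stuck-at-1, n6 stuck-at-0.
Only n3 stuck-at-1 is consistent with every test.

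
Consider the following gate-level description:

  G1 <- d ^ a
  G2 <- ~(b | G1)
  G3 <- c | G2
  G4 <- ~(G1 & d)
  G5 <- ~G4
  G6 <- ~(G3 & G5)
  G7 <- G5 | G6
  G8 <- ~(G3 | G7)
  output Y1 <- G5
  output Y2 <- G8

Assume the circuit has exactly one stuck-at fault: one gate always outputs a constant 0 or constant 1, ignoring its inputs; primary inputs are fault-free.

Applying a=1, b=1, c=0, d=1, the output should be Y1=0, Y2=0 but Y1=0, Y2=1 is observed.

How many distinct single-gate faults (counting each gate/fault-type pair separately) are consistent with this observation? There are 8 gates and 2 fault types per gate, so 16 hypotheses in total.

3

Fault-free: G1=0, G2=0, G3=0, G4=1, G5=0, G6=1, G7=1, G8=0 → Y1=0, Y2=0. Observed Y1=0, Y2=1.
  G1: none of the 2 fault types match ✗
  G2: none of the 2 fault types match ✗
  G3: none of the 2 fault types match ✗
  G4: none of the 2 fault types match ✗
  G5: none of the 2 fault types match ✗
  G6: stuck-at-0 ✓; others ✗
  G7: stuck-at-0 ✓; others ✗
  G8: stuck-at-1 ✓; others ✗
Consistent faults: {G6 stuck-at-0, G7 stuck-at-0, G8 stuck-at-1} — 3 in all.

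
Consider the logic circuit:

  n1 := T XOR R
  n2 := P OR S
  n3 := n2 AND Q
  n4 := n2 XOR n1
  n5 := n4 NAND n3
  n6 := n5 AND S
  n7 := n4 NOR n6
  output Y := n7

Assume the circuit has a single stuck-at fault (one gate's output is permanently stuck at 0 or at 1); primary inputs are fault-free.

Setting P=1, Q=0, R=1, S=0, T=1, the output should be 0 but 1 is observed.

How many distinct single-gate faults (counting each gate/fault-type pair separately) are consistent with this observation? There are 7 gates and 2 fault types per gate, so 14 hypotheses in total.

4

Fault-free: n1=0, n2=1, n3=0, n4=1, n5=1, n6=0, n7=0 → 0. Observed 1.
  n1 stuck-at-0: output 0 ✗
  n1 stuck-at-1: output 1 ✓
  n2 stuck-at-0: output 1 ✓
  n2 stuck-at-1: output 0 ✗
  n3 stuck-at-0: output 0 ✗
  n3 stuck-at-1: output 0 ✗
  n4 stuck-at-0: output 1 ✓
  n4 stuck-at-1: output 0 ✗
  n5 stuck-at-0: output 0 ✗
  n5 stuck-at-1: output 0 ✗
  n6 stuck-at-0: output 0 ✗
  n6 stuck-at-1: output 0 ✗
  n7 stuck-at-0: output 0 ✗
  n7 stuck-at-1: output 1 ✓
Consistent faults: {n1 stuck-at-1, n2 stuck-at-0, n4 stuck-at-0, n7 stuck-at-1} — 4 in all.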